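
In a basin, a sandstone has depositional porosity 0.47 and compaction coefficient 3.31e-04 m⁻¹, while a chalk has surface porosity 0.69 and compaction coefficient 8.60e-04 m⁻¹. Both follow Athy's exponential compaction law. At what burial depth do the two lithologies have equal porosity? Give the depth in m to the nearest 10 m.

730 m

Working in km (1 km = 1000 m; β in km⁻¹ = β in m⁻¹ × 1000):
Set n₀ₐ e^(−βₐd) = n₀ᵦ e^(−βᵦd) ⇒ ln(n₀ₐ/n₀ᵦ) = (βₐ − βᵦ)·d
d = ln(0.47/0.69) / (0.331 − 0.86) = -0.3840 / -0.529 = 0.726 km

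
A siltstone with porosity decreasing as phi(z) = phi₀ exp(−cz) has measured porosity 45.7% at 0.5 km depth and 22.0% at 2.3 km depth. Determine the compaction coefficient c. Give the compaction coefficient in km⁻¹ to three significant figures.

Athy: phi(z) = phi₀ e^(−cz) ⇒ phi₁/phi₂ = e^{c(z₂−z₁)} ⇒ c = ln(phi₁/phi₂)/(z₂−z₁)
c = ln(0.457/0.22) / (2.3 − 0.5) = ln(2.077) / 1.8 = 0.7311 / 1.8 = 0.4061 km⁻¹

0.406 km⁻¹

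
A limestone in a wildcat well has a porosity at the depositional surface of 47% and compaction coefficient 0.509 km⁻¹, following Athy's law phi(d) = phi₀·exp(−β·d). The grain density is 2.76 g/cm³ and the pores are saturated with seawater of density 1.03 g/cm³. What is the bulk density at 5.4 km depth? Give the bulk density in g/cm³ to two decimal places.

Porosity at depth: phi = 0.47·exp(−0.509×5.4) = 0.47×0.0640 = 0.0301
Bulk density: ρ_b = (1−phi)ρ_g + phi·ρ_f = 0.9699×2.76 + 0.0301×1.03
       = 2.677 + 0.031 = 2.708 g/cm³

2.71 g/cm³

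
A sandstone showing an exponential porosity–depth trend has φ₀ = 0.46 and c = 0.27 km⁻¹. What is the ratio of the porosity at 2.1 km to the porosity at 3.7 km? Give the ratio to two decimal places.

1.54

φ(Z₁)/φ(Z₂) = e^(−c·Z₁)/e^(−c·Z₂) = e^{c(Z₂−Z₁)}
= exp(0.27 × 1.6) = exp(0.432) = 1.5403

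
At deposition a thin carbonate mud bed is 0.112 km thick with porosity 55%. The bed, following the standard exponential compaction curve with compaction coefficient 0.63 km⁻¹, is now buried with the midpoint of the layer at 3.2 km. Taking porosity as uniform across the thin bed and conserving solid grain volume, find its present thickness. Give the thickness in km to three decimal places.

Porosity at 3.2 km: n = 0.55·exp(−0.63×3.2) = 0.0733
Solid-volume conservation: h(1−n) = h₀(1−n₀) ⇒ h = h₀·(1−n₀)/(1−n)
h = 0.112 × (1 − 0.55)/(1 − 0.0733) = 0.112 × 0.4856 = 0.0544 km

0.054 km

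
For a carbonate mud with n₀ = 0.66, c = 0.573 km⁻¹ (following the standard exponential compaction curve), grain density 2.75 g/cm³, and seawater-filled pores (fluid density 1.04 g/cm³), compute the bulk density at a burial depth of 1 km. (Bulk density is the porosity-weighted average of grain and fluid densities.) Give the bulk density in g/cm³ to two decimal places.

2.11 g/cm³

Porosity at depth: n = 0.66·exp(−0.573×1) = 0.66×0.5638 = 0.3721
Bulk density: ρ_b = (1−n)ρ_g + n·ρ_f = 0.6279×2.75 + 0.3721×1.04
       = 1.727 + 0.387 = 2.114 g/cm³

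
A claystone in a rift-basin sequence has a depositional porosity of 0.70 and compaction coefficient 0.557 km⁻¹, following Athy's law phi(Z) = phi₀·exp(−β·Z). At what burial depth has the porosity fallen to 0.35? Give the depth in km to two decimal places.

1.24 km

Invert Athy's law: Z = ln(phi₀/phi) / β
Z = ln(0.7/0.35) / 0.557 = ln(2) / 0.557 = 0.6931 / 0.557 = 1.244 km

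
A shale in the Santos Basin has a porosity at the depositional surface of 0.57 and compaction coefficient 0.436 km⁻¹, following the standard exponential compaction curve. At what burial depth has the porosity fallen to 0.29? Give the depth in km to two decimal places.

Invert Athy's law: d = ln(φ₀/φ) / β
d = ln(0.57/0.29) / 0.436 = ln(1.966) / 0.436 = 0.6758 / 0.436 = 1.550 km

1.55 km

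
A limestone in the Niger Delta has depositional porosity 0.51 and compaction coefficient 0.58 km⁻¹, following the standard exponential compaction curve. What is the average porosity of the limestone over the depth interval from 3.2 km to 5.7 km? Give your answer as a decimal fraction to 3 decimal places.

0.042

⟨phi⟩ = (1/(Z₂−Z₁)) ∫ phi₀ e^(−βZ) dZ = phi₀·(e^(−β·Z₁) − e^(−β·Z₂)) / (β·(Z₂−Z₁))
e^(−0.58×3.2) = 0.1563; e^(−0.58×5.7) = 0.0367
⟨phi⟩ = 0.51 × (0.1563 − 0.0367) / (0.58 × 2.5) = 0.51 × 0.0825 = 0.0421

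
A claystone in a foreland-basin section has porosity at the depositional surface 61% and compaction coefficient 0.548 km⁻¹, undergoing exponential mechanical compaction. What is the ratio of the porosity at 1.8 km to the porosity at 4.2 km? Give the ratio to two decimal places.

φ(d₁)/φ(d₂) = e^(−β·d₁)/e^(−β·d₂) = e^{β(d₂−d₁)}
= exp(0.548 × 2.4) = exp(1.315) = 3.7255

3.73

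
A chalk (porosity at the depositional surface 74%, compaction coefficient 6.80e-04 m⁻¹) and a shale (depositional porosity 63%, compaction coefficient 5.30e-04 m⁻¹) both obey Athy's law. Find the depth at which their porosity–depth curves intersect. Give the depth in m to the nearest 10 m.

Working in km (1 km = 1000 m; β in km⁻¹ = β in m⁻¹ × 1000):
Set phi₀ₐ e^(−βₐd) = phi₀ᵦ e^(−βᵦd) ⇒ ln(phi₀ₐ/phi₀ᵦ) = (βₐ − βᵦ)·d
d = ln(0.74/0.63) / (0.68 − 0.53) = 0.1609 / 0.15 = 1.073 km

1070 m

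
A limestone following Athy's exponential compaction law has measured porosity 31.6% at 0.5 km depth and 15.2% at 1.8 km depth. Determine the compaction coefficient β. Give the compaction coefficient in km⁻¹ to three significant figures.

0.563 km⁻¹

Athy: phi(Z) = phi₀ e^(−βZ) ⇒ phi₁/phi₂ = e^{β(Z₂−Z₁)} ⇒ β = ln(phi₁/phi₂)/(Z₂−Z₁)
β = ln(0.316/0.152) / (1.8 − 0.5) = ln(2.079) / 1.3 = 0.7319 / 1.3 = 0.563 km⁻¹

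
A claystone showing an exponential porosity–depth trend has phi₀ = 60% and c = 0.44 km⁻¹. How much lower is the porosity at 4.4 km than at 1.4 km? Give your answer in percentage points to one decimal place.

23.7 percentage points

phi(1.4) = 0.6·e^(−0.44×1.4) = 0.3241
phi(4.4) = 0.6·e^(−0.44×4.4) = 0.0866
Δphi = 0.3241 − 0.0866 = 0.2375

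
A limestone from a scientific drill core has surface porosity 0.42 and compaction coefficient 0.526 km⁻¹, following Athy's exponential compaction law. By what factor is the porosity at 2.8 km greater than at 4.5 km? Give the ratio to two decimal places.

φ(Z₁)/φ(Z₂) = e^(−k·Z₁)/e^(−k·Z₂) = e^{k(Z₂−Z₁)}
= exp(0.526 × 1.7) = exp(0.8942) = 2.4454

2.45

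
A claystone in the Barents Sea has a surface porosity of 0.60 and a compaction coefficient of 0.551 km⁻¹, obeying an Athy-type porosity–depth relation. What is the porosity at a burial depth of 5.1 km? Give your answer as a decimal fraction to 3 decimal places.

0.036

φ = φ₀·exp(−β·Z) = 0.6 × exp(−0.551 × 5.1) = 0.6 × exp(−2.81)
  = 0.6 × 0.0602 = 0.0361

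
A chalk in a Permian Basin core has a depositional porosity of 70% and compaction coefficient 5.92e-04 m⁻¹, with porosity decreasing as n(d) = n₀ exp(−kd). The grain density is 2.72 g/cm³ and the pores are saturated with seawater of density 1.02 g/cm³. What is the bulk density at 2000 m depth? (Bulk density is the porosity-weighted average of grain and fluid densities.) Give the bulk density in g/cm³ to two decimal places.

Working in km (1 km = 1000 m; k in km⁻¹ = k in m⁻¹ × 1000):
Porosity at depth: n = 0.7·exp(−0.592×2) = 0.7×0.3061 = 0.2142
Bulk density: ρ_b = (1−n)ρ_g + n·ρ_f = 0.7858×2.72 + 0.2142×1.02
       = 2.137 + 0.219 = 2.356 g/cm³

2.36 g/cm³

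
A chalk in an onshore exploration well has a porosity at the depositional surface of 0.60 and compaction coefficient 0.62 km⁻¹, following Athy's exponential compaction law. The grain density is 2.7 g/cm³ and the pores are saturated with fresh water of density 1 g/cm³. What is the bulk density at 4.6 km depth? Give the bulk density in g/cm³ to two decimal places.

2.64 g/cm³

Porosity at depth: n = 0.6·exp(−0.62×4.6) = 0.6×0.0577 = 0.0346
Bulk density: ρ_b = (1−n)ρ_g + n·ρ_f = 0.9654×2.7 + 0.0346×1
       = 2.606 + 0.035 = 2.641 g/cm³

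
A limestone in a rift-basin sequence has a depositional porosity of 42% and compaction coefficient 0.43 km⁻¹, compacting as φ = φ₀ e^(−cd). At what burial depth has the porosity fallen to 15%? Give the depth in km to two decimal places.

Invert Athy's law: d = ln(φ₀/φ) / c
d = ln(0.42/0.15) / 0.43 = ln(2.8) / 0.43 = 1.0296 / 0.43 = 2.394 km

2.39 km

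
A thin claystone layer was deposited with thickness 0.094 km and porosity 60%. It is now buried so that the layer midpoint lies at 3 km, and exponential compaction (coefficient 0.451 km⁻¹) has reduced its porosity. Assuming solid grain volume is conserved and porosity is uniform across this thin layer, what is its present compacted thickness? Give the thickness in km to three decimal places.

0.045 km

Porosity at 3 km: phi = 0.6·exp(−0.451×3) = 0.1551
Solid-volume conservation: h(1−phi) = h₀(1−phi₀) ⇒ h = h₀·(1−phi₀)/(1−phi)
h = 0.094 × (1 − 0.6)/(1 − 0.1551) = 0.094 × 0.4734 = 0.0445 km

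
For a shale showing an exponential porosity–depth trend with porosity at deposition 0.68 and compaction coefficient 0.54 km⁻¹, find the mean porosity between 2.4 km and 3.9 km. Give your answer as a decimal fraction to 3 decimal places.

0.128

⟨n⟩ = (1/(d₂−d₁)) ∫ n₀ e^(−cd) dd = n₀·(e^(−c·d₁) − e^(−c·d₂)) / (c·(d₂−d₁))
e^(−0.54×2.4) = 0.2736; e^(−0.54×3.9) = 0.1217
⟨n⟩ = 0.68 × (0.2736 − 0.1217) / (0.54 × 1.5) = 0.68 × 0.1875 = 0.1275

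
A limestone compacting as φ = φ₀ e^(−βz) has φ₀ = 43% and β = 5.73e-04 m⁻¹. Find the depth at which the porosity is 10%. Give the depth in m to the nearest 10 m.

2550 m

Working in km (1 km = 1000 m; β in km⁻¹ = β in m⁻¹ × 1000):
Invert Athy's law: z = ln(φ₀/φ) / β
z = ln(0.43/0.1) / 0.573 = ln(4.3) / 0.573 = 1.4586 / 0.573 = 2.546 km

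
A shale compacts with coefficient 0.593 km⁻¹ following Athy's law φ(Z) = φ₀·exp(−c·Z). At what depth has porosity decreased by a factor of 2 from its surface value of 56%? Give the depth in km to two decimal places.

φ/φ₀ = 1/2 ⇒ exp(−c·Z) = 1/2 ⇒ Z = ln(2) / c
Z = 0.6931 / 0.593 = 1.169 km

1.17 km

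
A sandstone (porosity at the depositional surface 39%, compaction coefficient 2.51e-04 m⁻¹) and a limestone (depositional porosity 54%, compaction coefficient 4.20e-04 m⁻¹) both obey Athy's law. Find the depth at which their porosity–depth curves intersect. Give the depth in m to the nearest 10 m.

1930 m

Working in km (1 km = 1000 m; k in km⁻¹ = k in m⁻¹ × 1000):
Set n₀ₐ e^(−kₐZ) = n₀ᵦ e^(−kᵦZ) ⇒ ln(n₀ₐ/n₀ᵦ) = (kₐ − kᵦ)·Z
Z = ln(0.39/0.54) / (0.251 − 0.42) = -0.3254 / -0.169 = 1.926 km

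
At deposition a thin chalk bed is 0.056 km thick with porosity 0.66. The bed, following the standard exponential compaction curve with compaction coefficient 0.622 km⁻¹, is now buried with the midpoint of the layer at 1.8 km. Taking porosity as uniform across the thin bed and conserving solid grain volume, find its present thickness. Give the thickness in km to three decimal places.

Porosity at 1.8 km: φ = 0.66·exp(−0.622×1.8) = 0.2154
Solid-volume conservation: h(1−φ) = h₀(1−φ₀) ⇒ h = h₀·(1−φ₀)/(1−φ)
h = 0.056 × (1 − 0.66)/(1 − 0.2154) = 0.056 × 0.4334 = 0.0243 km

0.024 km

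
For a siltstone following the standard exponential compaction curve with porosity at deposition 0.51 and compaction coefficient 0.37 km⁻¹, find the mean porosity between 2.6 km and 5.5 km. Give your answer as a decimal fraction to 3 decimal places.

⟨n⟩ = (1/(z₂−z₁)) ∫ n₀ e^(−βz) dz = n₀·(e^(−β·z₁) − e^(−β·z₂)) / (β·(z₂−z₁))
e^(−0.37×2.6) = 0.3821; e^(−0.37×5.5) = 0.1307
⟨n⟩ = 0.51 × (0.3821 − 0.1307) / (0.37 × 2.9) = 0.51 × 0.2343 = 0.1195

0.120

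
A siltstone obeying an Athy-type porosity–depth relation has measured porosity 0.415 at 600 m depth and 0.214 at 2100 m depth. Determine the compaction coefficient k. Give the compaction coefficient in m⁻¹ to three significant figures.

Working in km (1 km = 1000 m; k in km⁻¹ = k in m⁻¹ × 1000):
Athy: phi(d) = phi₀ e^(−kd) ⇒ phi₁/phi₂ = e^{k(d₂−d₁)} ⇒ k = ln(phi₁/phi₂)/(d₂−d₁)
k = ln(0.415/0.214) / (2.1 − 0.6) = ln(1.939) / 1.5 = 0.6623 / 1.5 = 0.4415 km⁻¹

0.000442 m⁻¹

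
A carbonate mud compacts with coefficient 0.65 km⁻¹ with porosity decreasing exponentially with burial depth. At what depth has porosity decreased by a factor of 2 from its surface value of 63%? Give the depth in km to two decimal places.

1.07 km

phi/phi₀ = 1/2 ⇒ exp(−c·d) = 1/2 ⇒ d = ln(2) / c
d = 0.6931 / 0.65 = 1.066 km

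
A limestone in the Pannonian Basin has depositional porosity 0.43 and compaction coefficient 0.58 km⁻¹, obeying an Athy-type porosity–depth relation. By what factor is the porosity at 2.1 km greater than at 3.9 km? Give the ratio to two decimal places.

n(d₁)/n(d₂) = e^(−k·d₁)/e^(−k·d₂) = e^{k(d₂−d₁)}
= exp(0.58 × 1.8) = exp(1.044) = 2.8406

2.84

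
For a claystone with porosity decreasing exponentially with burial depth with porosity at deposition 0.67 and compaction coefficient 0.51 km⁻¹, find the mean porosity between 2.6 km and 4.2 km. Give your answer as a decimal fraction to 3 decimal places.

⟨phi⟩ = (1/(d₂−d₁)) ∫ phi₀ e^(−kd) dd = phi₀·(e^(−k·d₁) − e^(−k·d₂)) / (k·(d₂−d₁))
e^(−0.51×2.6) = 0.2655; e^(−0.51×4.2) = 0.1174
⟨phi⟩ = 0.67 × (0.2655 − 0.1174) / (0.51 × 1.6) = 0.67 × 0.1815 = 0.1216

0.122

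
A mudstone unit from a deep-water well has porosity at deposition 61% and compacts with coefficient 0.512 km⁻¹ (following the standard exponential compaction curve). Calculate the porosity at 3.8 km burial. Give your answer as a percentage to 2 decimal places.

8.72%

n = n₀·exp(−c·Z) = 0.61 × exp(−0.512 × 3.8) = 0.61 × exp(−1.946)
  = 0.61 × 0.1429 = 0.0872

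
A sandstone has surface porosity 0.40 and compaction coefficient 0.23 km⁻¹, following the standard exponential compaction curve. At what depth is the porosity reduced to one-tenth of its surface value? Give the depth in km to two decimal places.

n/n₀ = 1/10 ⇒ exp(−β·Z) = 1/10 ⇒ Z = ln(10) / β
Z = 2.3026 / 0.23 = 10.011 km

10.01 km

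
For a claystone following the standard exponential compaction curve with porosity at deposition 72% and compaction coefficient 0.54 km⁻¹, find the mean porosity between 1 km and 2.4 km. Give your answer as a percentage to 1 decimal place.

29.4%

⟨φ⟩ = (1/(z₂−z₁)) ∫ φ₀ e^(−kz) dz = φ₀·(e^(−k·z₁) − e^(−k·z₂)) / (k·(z₂−z₁))
e^(−0.54×1) = 0.5827; e^(−0.54×2.4) = 0.2736
⟨φ⟩ = 0.72 × (0.5827 − 0.2736) / (0.54 × 1.4) = 0.72 × 0.4089 = 0.2944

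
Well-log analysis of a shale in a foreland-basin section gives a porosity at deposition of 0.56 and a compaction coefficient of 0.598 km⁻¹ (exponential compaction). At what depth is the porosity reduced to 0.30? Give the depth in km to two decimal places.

1.04 km

Invert Athy's law: z = ln(φ₀/φ) / k
z = ln(0.56/0.3) / 0.598 = ln(1.867) / 0.598 = 0.6242 / 0.598 = 1.044 km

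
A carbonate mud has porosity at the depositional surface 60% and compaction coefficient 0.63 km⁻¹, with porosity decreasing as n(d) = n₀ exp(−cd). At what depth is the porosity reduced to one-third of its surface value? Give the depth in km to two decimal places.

n/n₀ = 1/3 ⇒ exp(−c·d) = 1/3 ⇒ d = ln(3) / c
d = 1.0986 / 0.63 = 1.744 km

1.74 km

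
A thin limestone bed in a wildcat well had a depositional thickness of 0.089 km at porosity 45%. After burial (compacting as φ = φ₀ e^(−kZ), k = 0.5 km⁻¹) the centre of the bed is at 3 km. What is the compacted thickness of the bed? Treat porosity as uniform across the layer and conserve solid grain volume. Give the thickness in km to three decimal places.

Porosity at 3 km: φ = 0.45·exp(−0.5×3) = 0.1004
Solid-volume conservation: h(1−φ) = h₀(1−φ₀) ⇒ h = h₀·(1−φ₀)/(1−φ)
h = 0.089 × (1 − 0.45)/(1 − 0.1004) = 0.089 × 0.6114 = 0.0544 km

0.054 km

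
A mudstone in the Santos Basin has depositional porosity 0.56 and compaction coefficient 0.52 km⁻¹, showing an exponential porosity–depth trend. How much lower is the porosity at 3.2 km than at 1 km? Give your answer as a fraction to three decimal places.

phi(1) = 0.56·e^(−0.52×1) = 0.3329
phi(3.2) = 0.56·e^(−0.52×3.2) = 0.1061
Δphi = 0.3329 − 0.1061 = 0.2269

0.227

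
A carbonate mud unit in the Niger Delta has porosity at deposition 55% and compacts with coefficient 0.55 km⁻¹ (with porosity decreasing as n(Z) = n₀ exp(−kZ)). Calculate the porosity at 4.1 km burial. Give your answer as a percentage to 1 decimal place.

5.8%

n = n₀·exp(−k·Z) = 0.55 × exp(−0.55 × 4.1) = 0.55 × exp(−2.255)
  = 0.55 × 0.1049 = 0.0577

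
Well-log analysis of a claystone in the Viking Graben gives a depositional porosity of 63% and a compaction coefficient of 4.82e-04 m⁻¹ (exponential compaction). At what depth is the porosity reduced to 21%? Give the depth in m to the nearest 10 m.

Working in km (1 km = 1000 m; c in km⁻¹ = c in m⁻¹ × 1000):
Invert Athy's law: z = ln(φ₀/φ) / c
z = ln(0.63/0.21) / 0.482 = ln(3) / 0.482 = 1.0986 / 0.482 = 2.279 km

2280 m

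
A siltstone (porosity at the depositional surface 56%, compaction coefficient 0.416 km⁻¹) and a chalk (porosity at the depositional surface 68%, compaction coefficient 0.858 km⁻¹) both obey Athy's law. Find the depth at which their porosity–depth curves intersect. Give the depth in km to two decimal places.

0.44 km

Set φ₀ₐ e^(−cₐd) = φ₀ᵦ e^(−cᵦd) ⇒ ln(φ₀ₐ/φ₀ᵦ) = (cₐ − cᵦ)·d
d = ln(0.56/0.68) / (0.416 − 0.858) = -0.1942 / -0.442 = 0.439 km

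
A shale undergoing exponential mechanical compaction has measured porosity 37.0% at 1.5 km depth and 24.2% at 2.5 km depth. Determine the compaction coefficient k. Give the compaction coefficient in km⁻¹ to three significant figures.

0.425 km⁻¹

Athy: phi(d) = phi₀ e^(−kd) ⇒ phi₁/phi₂ = e^{k(d₂−d₁)} ⇒ k = ln(phi₁/phi₂)/(d₂−d₁)
k = ln(0.37/0.242) / (2.5 − 1.5) = ln(1.529) / 1 = 0.4246 / 1 = 0.4246 km⁻¹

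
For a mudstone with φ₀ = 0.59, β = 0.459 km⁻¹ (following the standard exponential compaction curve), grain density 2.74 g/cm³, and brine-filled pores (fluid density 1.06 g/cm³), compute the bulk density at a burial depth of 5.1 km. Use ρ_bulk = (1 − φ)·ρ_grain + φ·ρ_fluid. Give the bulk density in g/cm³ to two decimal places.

2.64 g/cm³

Porosity at depth: φ = 0.59·exp(−0.459×5.1) = 0.59×0.0962 = 0.0568
Bulk density: ρ_b = (1−φ)ρ_g + φ·ρ_f = 0.9432×2.74 + 0.0568×1.06
       = 2.584 + 0.060 = 2.645 g/cm³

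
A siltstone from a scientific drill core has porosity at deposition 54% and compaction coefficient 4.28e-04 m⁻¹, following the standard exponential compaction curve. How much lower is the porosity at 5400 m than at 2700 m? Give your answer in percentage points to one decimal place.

Working in km (1 km = 1000 m; c in km⁻¹ = c in m⁻¹ × 1000):
n(2.7) = 0.54·e^(−0.428×2.7) = 0.1700
n(5.4) = 0.54·e^(−0.428×5.4) = 0.0535
Δn = 0.1700 − 0.0535 = 0.1165

11.6 percentage points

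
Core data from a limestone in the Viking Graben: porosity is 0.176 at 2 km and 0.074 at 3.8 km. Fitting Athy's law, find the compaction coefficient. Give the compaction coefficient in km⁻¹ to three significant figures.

Athy: n(Z) = n₀ e^(−cZ) ⇒ n₁/n₂ = e^{c(Z₂−Z₁)} ⇒ c = ln(n₁/n₂)/(Z₂−Z₁)
c = ln(0.176/0.074) / (3.8 − 2) = ln(2.378) / 1.8 = 0.8664 / 1.8 = 0.4813 km⁻¹

0.481 km⁻¹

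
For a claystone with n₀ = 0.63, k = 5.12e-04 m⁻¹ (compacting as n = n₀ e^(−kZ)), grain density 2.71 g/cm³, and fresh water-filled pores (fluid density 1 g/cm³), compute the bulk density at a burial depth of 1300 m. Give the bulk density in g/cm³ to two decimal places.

Working in km (1 km = 1000 m; k in km⁻¹ = k in m⁻¹ × 1000):
Porosity at depth: n = 0.63·exp(−0.512×1.3) = 0.63×0.5140 = 0.3238
Bulk density: ρ_b = (1−n)ρ_g + n·ρ_f = 0.6762×2.71 + 0.3238×1
       = 1.833 + 0.324 = 2.156 g/cm³

2.16 g/cm³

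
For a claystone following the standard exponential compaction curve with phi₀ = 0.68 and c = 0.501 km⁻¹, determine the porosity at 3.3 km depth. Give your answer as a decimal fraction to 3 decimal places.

phi = phi₀·exp(−c·z) = 0.68 × exp(−0.501 × 3.3) = 0.68 × exp(−1.653)
  = 0.68 × 0.1914 = 0.1302

0.130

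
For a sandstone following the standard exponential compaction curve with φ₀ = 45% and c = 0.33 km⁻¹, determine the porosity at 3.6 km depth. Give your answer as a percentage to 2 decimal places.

φ = φ₀·exp(−c·d) = 0.45 × exp(−0.33 × 3.6) = 0.45 × exp(−1.188)
  = 0.45 × 0.3048 = 0.1372

13.72%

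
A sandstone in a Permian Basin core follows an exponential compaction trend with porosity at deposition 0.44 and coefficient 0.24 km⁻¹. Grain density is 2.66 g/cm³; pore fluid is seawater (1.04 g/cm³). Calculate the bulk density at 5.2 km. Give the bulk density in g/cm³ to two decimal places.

Porosity at depth: phi = 0.44·exp(−0.24×5.2) = 0.44×0.2871 = 0.1263
Bulk density: ρ_b = (1−phi)ρ_g + phi·ρ_f = 0.8737×2.66 + 0.1263×1.04
       = 2.324 + 0.131 = 2.455 g/cm³

2.46 g/cm³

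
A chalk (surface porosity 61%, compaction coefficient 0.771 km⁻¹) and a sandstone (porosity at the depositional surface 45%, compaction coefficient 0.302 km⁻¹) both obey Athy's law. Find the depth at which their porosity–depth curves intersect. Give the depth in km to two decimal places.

0.65 km

Set n₀ₐ e^(−cₐZ) = n₀ᵦ e^(−cᵦZ) ⇒ ln(n₀ₐ/n₀ᵦ) = (cₐ − cᵦ)·Z
Z = ln(0.61/0.45) / (0.771 − 0.302) = 0.3042 / 0.469 = 0.649 km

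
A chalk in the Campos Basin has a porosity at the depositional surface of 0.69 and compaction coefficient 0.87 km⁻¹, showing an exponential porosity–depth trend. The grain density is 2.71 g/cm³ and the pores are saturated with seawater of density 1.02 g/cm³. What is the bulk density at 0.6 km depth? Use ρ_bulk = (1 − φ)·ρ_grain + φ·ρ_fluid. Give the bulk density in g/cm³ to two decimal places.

2.02 g/cm³

Porosity at depth: n = 0.69·exp(−0.87×0.6) = 0.69×0.5933 = 0.4094
Bulk density: ρ_b = (1−n)ρ_g + n·ρ_f = 0.5906×2.71 + 0.4094×1.02
       = 1.601 + 0.418 = 2.018 g/cm³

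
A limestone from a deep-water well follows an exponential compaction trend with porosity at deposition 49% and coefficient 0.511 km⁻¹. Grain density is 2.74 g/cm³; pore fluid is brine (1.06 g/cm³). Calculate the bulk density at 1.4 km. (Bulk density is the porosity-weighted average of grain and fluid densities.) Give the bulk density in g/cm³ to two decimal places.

2.34 g/cm³

Porosity at depth: n = 0.49·exp(−0.511×1.4) = 0.49×0.4890 = 0.2396
Bulk density: ρ_b = (1−n)ρ_g + n·ρ_f = 0.7604×2.74 + 0.2396×1.06
       = 2.083 + 0.254 = 2.337 g/cm³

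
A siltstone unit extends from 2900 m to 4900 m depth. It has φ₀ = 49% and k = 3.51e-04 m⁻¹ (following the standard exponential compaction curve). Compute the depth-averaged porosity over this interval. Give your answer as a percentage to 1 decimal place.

12.7%

Working in km (1 km = 1000 m; k in km⁻¹ = k in m⁻¹ × 1000):
⟨φ⟩ = (1/(d₂−d₁)) ∫ φ₀ e^(−kd) dd = φ₀·(e^(−k·d₁) − e^(−k·d₂)) / (k·(d₂−d₁))
e^(−0.351×2.9) = 0.3614; e^(−0.351×4.9) = 0.1791
⟨φ⟩ = 0.49 × (0.3614 − 0.1791) / (0.351 × 2) = 0.49 × 0.2596 = 0.1272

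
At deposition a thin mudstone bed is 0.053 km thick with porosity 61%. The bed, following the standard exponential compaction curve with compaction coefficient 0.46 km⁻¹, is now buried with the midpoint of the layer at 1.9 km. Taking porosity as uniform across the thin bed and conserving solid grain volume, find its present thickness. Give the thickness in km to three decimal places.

Porosity at 1.9 km: phi = 0.61·exp(−0.46×1.9) = 0.2545
Solid-volume conservation: h(1−phi) = h₀(1−phi₀) ⇒ h = h₀·(1−phi₀)/(1−phi)
h = 0.053 × (1 − 0.61)/(1 − 0.2545) = 0.053 × 0.5232 = 0.0277 km

0.028 km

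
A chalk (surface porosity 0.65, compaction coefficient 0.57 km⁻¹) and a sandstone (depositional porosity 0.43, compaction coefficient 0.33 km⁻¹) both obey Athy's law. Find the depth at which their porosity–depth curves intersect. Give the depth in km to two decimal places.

Set phi₀ₐ e^(−kₐd) = phi₀ᵦ e^(−kᵦd) ⇒ ln(phi₀ₐ/phi₀ᵦ) = (kₐ − kᵦ)·d
d = ln(0.65/0.43) / (0.57 − 0.33) = 0.4132 / 0.24 = 1.722 km

1.72 km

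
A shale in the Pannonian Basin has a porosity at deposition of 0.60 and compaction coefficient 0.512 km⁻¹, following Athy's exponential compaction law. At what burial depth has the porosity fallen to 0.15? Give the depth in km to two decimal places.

Invert Athy's law: Z = ln(φ₀/φ) / β
Z = ln(0.6/0.15) / 0.512 = ln(4) / 0.512 = 1.3863 / 0.512 = 2.708 km

2.71 km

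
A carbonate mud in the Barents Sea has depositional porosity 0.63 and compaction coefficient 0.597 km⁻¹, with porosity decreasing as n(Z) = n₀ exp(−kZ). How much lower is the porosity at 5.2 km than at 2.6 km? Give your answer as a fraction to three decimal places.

n(2.6) = 0.63·e^(−0.597×2.6) = 0.1334
n(5.2) = 0.63·e^(−0.597×5.2) = 0.0283
Δn = 0.1334 − 0.0283 = 0.1052

0.105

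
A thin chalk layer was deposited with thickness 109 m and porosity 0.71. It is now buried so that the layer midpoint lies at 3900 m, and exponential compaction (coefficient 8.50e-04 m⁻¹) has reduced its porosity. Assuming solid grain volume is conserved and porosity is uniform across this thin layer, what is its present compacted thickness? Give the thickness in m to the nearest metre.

32 m

Working in km (1 km = 1000 m; c in km⁻¹ = c in m⁻¹ × 1000):
Porosity at 3.9 km: n = 0.71·exp(−0.85×3.9) = 0.0258
Solid-volume conservation: h(1−n) = h₀(1−n₀) ⇒ h = h₀·(1−n₀)/(1−n)
h = 0.109 × (1 − 0.71)/(1 − 0.0258) = 0.109 × 0.2977 = 0.0324 km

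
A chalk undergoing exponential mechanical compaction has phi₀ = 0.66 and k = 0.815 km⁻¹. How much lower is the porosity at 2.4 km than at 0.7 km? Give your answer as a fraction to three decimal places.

0.280

phi(0.7) = 0.66·e^(−0.815×0.7) = 0.3731
phi(2.4) = 0.66·e^(−0.815×2.4) = 0.0933
Δphi = 0.3731 − 0.0933 = 0.2797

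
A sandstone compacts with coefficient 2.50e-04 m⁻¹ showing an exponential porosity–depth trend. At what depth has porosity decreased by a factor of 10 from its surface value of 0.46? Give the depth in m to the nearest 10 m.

Working in km (1 km = 1000 m; k in km⁻¹ = k in m⁻¹ × 1000):
φ/φ₀ = 1/10 ⇒ exp(−k·z) = 1/10 ⇒ z = ln(10) / k
z = 2.3026 / 0.25 = 9.210 km

9210 m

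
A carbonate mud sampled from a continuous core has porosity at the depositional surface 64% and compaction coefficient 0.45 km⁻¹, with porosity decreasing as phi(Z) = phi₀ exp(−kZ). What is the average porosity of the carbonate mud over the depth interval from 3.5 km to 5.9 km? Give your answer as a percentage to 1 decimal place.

⟨phi⟩ = (1/(Z₂−Z₁)) ∫ phi₀ e^(−kZ) dZ = phi₀·(e^(−k·Z₁) − e^(−k·Z₂)) / (k·(Z₂−Z₁))
e^(−0.45×3.5) = 0.2070; e^(−0.45×5.9) = 0.0703
⟨phi⟩ = 0.64 × (0.2070 − 0.0703) / (0.45 × 2.4) = 0.64 × 0.1266 = 0.0810

8.1%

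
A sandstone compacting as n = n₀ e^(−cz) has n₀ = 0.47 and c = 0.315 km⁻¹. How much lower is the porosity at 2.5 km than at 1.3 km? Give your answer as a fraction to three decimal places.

n(1.3) = 0.47·e^(−0.315×1.3) = 0.3121
n(2.5) = 0.47·e^(−0.315×2.5) = 0.2138
Δn = 0.3121 − 0.2138 = 0.0982

0.098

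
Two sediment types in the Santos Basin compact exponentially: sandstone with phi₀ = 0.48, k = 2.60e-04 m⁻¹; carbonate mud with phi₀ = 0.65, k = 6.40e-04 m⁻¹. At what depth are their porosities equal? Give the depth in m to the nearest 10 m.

Working in km (1 km = 1000 m; k in km⁻¹ = k in m⁻¹ × 1000):
Set phi₀ₐ e^(−kₐZ) = phi₀ᵦ e^(−kᵦZ) ⇒ ln(phi₀ₐ/phi₀ᵦ) = (kₐ − kᵦ)·Z
Z = ln(0.48/0.65) / (0.26 − 0.64) = -0.3032 / -0.38 = 0.798 km

800 m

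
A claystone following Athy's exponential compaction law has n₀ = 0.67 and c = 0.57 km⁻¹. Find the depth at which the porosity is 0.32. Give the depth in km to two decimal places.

1.30 km

Invert Athy's law: Z = ln(n₀/n) / c
Z = ln(0.67/0.32) / 0.57 = ln(2.094) / 0.57 = 0.7390 / 0.57 = 1.296 km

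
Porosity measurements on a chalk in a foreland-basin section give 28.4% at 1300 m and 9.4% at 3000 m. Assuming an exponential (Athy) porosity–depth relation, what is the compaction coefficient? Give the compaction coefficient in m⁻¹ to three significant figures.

Working in km (1 km = 1000 m; k in km⁻¹ = k in m⁻¹ × 1000):
Athy: n(d) = n₀ e^(−kd) ⇒ n₁/n₂ = e^{k(d₂−d₁)} ⇒ k = ln(n₁/n₂)/(d₂−d₁)
k = ln(0.284/0.094) / (3 − 1.3) = ln(3.021) / 1.7 = 1.1057 / 1.7 = 0.6504 km⁻¹

0.000650 m⁻¹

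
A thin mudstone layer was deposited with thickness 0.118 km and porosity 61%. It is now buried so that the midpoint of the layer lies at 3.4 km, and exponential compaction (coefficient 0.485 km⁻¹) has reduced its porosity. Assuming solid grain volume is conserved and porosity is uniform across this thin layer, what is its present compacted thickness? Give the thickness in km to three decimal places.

Porosity at 3.4 km: φ = 0.61·exp(−0.485×3.4) = 0.1173
Solid-volume conservation: h(1−φ) = h₀(1−φ₀) ⇒ h = h₀·(1−φ₀)/(1−φ)
h = 0.118 × (1 − 0.61)/(1 − 0.1173) = 0.118 × 0.4418 = 0.0521 km

0.052 km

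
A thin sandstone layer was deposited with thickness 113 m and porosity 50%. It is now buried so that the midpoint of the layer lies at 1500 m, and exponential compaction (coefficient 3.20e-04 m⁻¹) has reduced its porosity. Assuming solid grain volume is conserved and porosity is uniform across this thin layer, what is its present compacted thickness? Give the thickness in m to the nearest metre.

Working in km (1 km = 1000 m; c in km⁻¹ = c in m⁻¹ × 1000):
Porosity at 1.5 km: phi = 0.5·exp(−0.32×1.5) = 0.3094
Solid-volume conservation: h(1−phi) = h₀(1−phi₀) ⇒ h = h₀·(1−phi₀)/(1−phi)
h = 0.113 × (1 − 0.5)/(1 − 0.3094) = 0.113 × 0.7240 = 0.0818 km

82 m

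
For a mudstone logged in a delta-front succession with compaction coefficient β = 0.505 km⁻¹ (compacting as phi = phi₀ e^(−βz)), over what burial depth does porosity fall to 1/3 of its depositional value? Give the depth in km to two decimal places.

phi/phi₀ = 1/3 ⇒ exp(−β·z) = 1/3 ⇒ z = ln(3) / β
z = 1.0986 / 0.505 = 2.175 km

2.18 km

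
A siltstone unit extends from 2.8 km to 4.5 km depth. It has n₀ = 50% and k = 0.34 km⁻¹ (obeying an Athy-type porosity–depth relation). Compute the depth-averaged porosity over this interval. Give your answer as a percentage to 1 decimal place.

⟨n⟩ = (1/(d₂−d₁)) ∫ n₀ e^(−kd) dd = n₀·(e^(−k·d₁) − e^(−k·d₂)) / (k·(d₂−d₁))
e^(−0.34×2.8) = 0.3860; e^(−0.34×4.5) = 0.2165
⟨n⟩ = 0.5 × (0.3860 − 0.2165) / (0.34 × 1.7) = 0.5 × 0.2931 = 0.1466

14.7%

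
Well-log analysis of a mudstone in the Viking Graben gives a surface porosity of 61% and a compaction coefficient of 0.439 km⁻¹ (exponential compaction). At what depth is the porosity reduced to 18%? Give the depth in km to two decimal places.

Invert Athy's law: Z = ln(phi₀/phi) / β
Z = ln(0.61/0.18) / 0.439 = ln(3.389) / 0.439 = 1.2205 / 0.439 = 2.780 km

2.78 km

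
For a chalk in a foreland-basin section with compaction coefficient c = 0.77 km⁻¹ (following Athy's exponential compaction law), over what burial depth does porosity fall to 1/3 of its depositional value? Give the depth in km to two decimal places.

n/n₀ = 1/3 ⇒ exp(−c·d) = 1/3 ⇒ d = ln(3) / c
d = 1.0986 / 0.77 = 1.427 km

1.43 km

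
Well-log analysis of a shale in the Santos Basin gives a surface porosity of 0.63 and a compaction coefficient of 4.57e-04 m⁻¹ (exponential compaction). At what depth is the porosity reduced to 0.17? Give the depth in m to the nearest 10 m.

Working in km (1 km = 1000 m; β in km⁻¹ = β in m⁻¹ × 1000):
Invert Athy's law: z = ln(n₀/n) / β
z = ln(0.63/0.17) / 0.457 = ln(3.706) / 0.457 = 1.3099 / 0.457 = 2.866 km

2870 m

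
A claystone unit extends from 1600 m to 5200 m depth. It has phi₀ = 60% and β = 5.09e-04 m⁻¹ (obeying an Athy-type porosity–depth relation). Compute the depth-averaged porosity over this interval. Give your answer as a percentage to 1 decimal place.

Working in km (1 km = 1000 m; β in km⁻¹ = β in m⁻¹ × 1000):
⟨phi⟩ = (1/(d₂−d₁)) ∫ phi₀ e^(−βd) dd = phi₀·(e^(−β·d₁) − e^(−β·d₂)) / (β·(d₂−d₁))
e^(−0.509×1.6) = 0.4429; e^(−0.509×5.2) = 0.0709
⟨phi⟩ = 0.6 × (0.4429 − 0.0709) / (0.509 × 3.6) = 0.6 × 0.2030 = 0.1218

12.2%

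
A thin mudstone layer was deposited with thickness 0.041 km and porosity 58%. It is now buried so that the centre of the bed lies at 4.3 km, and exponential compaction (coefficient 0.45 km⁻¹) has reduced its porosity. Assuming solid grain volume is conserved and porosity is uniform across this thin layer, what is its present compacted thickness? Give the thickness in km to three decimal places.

0.019 km

Porosity at 4.3 km: phi = 0.58·exp(−0.45×4.3) = 0.0838
Solid-volume conservation: h(1−phi) = h₀(1−phi₀) ⇒ h = h₀·(1−phi₀)/(1−phi)
h = 0.041 × (1 − 0.58)/(1 − 0.0838) = 0.041 × 0.4584 = 0.0188 km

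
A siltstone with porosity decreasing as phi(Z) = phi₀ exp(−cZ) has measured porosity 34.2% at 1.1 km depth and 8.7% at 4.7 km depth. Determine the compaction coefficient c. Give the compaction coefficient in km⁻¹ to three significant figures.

0.380 km⁻¹

Athy: phi(Z) = phi₀ e^(−cZ) ⇒ phi₁/phi₂ = e^{c(Z₂−Z₁)} ⇒ c = ln(phi₁/phi₂)/(Z₂−Z₁)
c = ln(0.342/0.087) / (4.7 − 1.1) = ln(3.931) / 3.6 = 1.3689 / 3.6 = 0.3803 km⁻¹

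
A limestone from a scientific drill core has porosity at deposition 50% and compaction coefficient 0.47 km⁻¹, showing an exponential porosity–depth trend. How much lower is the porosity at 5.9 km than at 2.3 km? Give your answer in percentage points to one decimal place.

13.8 percentage points

phi(2.3) = 0.5·e^(−0.47×2.3) = 0.1696
phi(5.9) = 0.5·e^(−0.47×5.9) = 0.0312
Δphi = 0.1696 − 0.0312 = 0.1384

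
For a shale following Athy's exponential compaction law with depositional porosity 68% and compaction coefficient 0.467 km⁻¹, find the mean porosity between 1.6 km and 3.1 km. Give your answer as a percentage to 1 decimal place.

23.2%

⟨phi⟩ = (1/(d₂−d₁)) ∫ phi₀ e^(−cd) dd = phi₀·(e^(−c·d₁) − e^(−c·d₂)) / (c·(d₂−d₁))
e^(−0.467×1.6) = 0.4737; e^(−0.467×3.1) = 0.2351
⟨phi⟩ = 0.68 × (0.4737 − 0.2351) / (0.467 × 1.5) = 0.68 × 0.3406 = 0.2316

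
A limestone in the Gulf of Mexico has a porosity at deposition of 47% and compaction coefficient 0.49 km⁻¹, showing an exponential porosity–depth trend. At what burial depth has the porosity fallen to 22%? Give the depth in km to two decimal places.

Invert Athy's law: z = ln(φ₀/φ) / c
z = ln(0.47/0.22) / 0.49 = ln(2.136) / 0.49 = 0.7591 / 0.49 = 1.549 km

1.55 km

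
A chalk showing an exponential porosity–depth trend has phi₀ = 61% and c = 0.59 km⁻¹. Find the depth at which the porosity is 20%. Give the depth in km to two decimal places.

Invert Athy's law: d = ln(phi₀/phi) / c
d = ln(0.61/0.2) / 0.59 = ln(3.05) / 0.59 = 1.1151 / 0.59 = 1.890 km

1.89 km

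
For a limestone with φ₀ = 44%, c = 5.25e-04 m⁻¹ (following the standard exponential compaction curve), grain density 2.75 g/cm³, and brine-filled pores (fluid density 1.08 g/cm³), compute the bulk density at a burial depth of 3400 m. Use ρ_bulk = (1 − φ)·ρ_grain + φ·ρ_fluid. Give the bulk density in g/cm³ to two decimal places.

2.63 g/cm³

Working in km (1 km = 1000 m; c in km⁻¹ = c in m⁻¹ × 1000):
Porosity at depth: φ = 0.44·exp(−0.525×3.4) = 0.44×0.1678 = 0.0738
Bulk density: ρ_b = (1−φ)ρ_g + φ·ρ_f = 0.9262×2.75 + 0.0738×1.08
       = 2.547 + 0.080 = 2.627 g/cm³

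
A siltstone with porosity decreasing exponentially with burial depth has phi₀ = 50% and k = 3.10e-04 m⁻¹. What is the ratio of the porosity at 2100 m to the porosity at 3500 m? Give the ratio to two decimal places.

Working in km (1 km = 1000 m; k in km⁻¹ = k in m⁻¹ × 1000):
phi(d₁)/phi(d₂) = e^(−k·d₁)/e^(−k·d₂) = e^{k(d₂−d₁)}
= exp(0.31 × 1.4) = exp(0.434) = 1.5434

1.54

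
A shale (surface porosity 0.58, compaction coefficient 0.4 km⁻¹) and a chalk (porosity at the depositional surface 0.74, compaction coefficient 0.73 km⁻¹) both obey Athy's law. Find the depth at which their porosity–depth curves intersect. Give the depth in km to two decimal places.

0.74 km

Set φ₀ₐ e^(−kₐz) = φ₀ᵦ e^(−kᵦz) ⇒ ln(φ₀ₐ/φ₀ᵦ) = (kₐ − kᵦ)·z
z = ln(0.58/0.74) / (0.4 − 0.73) = -0.2436 / -0.33 = 0.738 km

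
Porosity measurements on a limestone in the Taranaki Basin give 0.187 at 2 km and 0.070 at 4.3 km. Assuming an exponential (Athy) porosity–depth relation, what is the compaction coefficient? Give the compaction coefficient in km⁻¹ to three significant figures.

Athy: φ(Z) = φ₀ e^(−βZ) ⇒ φ₁/φ₂ = e^{β(Z₂−Z₁)} ⇒ β = ln(φ₁/φ₂)/(Z₂−Z₁)
β = ln(0.187/0.07) / (4.3 − 2) = ln(2.671) / 2.3 = 0.9826 / 2.3 = 0.4272 km⁻¹

0.427 km⁻¹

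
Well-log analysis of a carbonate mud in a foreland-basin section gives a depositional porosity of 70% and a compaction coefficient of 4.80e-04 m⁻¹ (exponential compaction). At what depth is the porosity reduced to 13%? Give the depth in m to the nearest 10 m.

Working in km (1 km = 1000 m; c in km⁻¹ = c in m⁻¹ × 1000):
Invert Athy's law: Z = ln(φ₀/φ) / c
Z = ln(0.7/0.13) / 0.48 = ln(5.385) / 0.48 = 1.6835 / 0.48 = 3.507 km

3510 m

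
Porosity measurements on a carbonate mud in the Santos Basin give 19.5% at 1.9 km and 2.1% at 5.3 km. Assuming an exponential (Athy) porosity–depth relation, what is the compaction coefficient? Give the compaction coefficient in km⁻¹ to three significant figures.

Athy: φ(z) = φ₀ e^(−kz) ⇒ φ₁/φ₂ = e^{k(z₂−z₁)} ⇒ k = ln(φ₁/φ₂)/(z₂−z₁)
k = ln(0.195/0.021) / (5.3 − 1.9) = ln(9.286) / 3.4 = 2.2285 / 3.4 = 0.6554 km⁻¹

0.655 km⁻¹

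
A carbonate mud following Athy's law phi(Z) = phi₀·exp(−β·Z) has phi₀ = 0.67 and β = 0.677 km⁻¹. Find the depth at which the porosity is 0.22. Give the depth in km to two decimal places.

1.64 km

Invert Athy's law: Z = ln(phi₀/phi) / β
Z = ln(0.67/0.22) / 0.677 = ln(3.045) / 0.677 = 1.1137 / 0.677 = 1.645 km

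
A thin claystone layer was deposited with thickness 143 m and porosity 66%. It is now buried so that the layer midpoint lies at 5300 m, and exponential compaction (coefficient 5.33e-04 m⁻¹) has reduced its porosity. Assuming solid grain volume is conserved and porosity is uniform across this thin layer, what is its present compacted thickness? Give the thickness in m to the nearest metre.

Working in km (1 km = 1000 m; k in km⁻¹ = k in m⁻¹ × 1000):
Porosity at 5.3 km: n = 0.66·exp(−0.533×5.3) = 0.0391
Solid-volume conservation: h(1−n) = h₀(1−n₀) ⇒ h = h₀·(1−n₀)/(1−n)
h = 0.143 × (1 − 0.66)/(1 − 0.0391) = 0.143 × 0.3539 = 0.0506 km

51 m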